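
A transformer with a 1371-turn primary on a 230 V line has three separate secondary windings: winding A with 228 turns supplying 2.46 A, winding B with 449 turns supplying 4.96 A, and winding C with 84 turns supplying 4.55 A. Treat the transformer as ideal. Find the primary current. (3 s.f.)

I_p ≈ 2.31 A

V_A = 230 × 228/1371 = 38.249 V; V_B = 230 × 449/1371 = 75.325 V; V_C = 230 × 84/1371 = 14.092 V.
P_out = V_A I_A + V_B I_B + V_C I_C = 38.249×2.46 + 75.325×4.96 + 14.092×4.55 = 94.094 + 373.61 + 64.118 = 531.82 W.
Ideal ⇒ P_in = P_out, so I_p = P_out/V_p = 531.82/230 = 2.31 A.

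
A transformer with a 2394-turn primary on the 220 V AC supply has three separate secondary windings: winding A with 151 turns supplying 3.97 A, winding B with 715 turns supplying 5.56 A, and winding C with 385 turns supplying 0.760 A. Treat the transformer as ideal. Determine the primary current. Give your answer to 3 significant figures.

V_A = 220 × 151/2394 = 13.876 V; V_B = 220 × 715/2394 = 65.706 V; V_C = 220 × 385/2394 = 35.380 V.
P_out = V_A I_A + V_B I_B + V_C I_C = 13.876×3.97 + 65.706×5.56 + 35.380×0.760 = 55.089 + 365.32 + 26.889 = 447.30 W.
Ideal ⇒ P_in = P_out, so I_p = P_out/V_p = 447.30/220 = 2.03 A.

I_p ≈ 2.03 A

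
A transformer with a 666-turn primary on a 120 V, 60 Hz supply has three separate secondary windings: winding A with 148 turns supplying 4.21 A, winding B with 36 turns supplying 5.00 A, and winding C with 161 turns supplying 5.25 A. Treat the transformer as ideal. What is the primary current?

I_p ≈ 2.47 A

V_A = 120 × 148/666 = 26.667 V; V_B = 120 × 36/666 = 6.4865 V; V_C = 120 × 161/666 = 29.009 V.
P_out = V_A I_A + V_B I_B + V_C I_C = 26.667×4.21 + 6.4865×5.00 + 29.009×5.25 = 112.27 + 32.432 + 152.30 = 297.00 W.
Ideal ⇒ P_in = P_out, so I_p = P_out/V_p = 297.00/120 = 2.47 A.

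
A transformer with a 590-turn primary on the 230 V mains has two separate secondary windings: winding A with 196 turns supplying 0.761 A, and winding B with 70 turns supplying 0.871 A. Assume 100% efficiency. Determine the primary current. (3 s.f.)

V_A = 230 × 196/590 = 76.407 V; V_B = 230 × 70/590 = 27.288 V.
P_out = V_A I_A + V_B I_B = 76.407×0.761 + 27.288×0.871 = 58.146 + 23.768 = 81.914 W.
Ideal ⇒ P_in = P_out, so I_p = P_out/V_p = 81.914/230 = 0.356 A.

I_p ≈ 0.356 A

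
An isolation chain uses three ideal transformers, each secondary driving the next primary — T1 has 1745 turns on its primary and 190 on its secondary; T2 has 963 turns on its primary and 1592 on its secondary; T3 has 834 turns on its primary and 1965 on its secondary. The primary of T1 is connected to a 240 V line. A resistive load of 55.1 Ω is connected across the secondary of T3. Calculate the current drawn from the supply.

Secondary of T1: V = 240.00 × 190/1745 = 26.132 V.
Secondary of T2: V = 26.132 × 1592/963 = 43.200 V.
Secondary of T3: V = 43.200 × 1965/834 = 101.78 V.
I_load = 101.78/55.1 = 1.8473 A, so P_out = 101.78 × 1.8473 = 188.02 W.
All ideal ⇒ P_in = P_out, so I_supply = 188.02/240 = 0.783 A.

I_supply ≈ 0.783 A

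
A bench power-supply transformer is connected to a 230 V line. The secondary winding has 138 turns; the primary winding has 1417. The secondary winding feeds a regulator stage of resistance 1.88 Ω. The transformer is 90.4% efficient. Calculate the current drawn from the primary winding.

I_p ≈ 1.28 A

V_s = 230 × 138/1417 = 22.399 V.
I_s = V_s/R = 22.399/1.88 = 11.915 A.
P_out = V_s I_s = 22.399 × 11.915 = 266.88 W.
P_in = P_out/η = 266.88/0.904 = 295.22 W.
I_p = P_in/V_p = 295.22/230 = 1.28 A.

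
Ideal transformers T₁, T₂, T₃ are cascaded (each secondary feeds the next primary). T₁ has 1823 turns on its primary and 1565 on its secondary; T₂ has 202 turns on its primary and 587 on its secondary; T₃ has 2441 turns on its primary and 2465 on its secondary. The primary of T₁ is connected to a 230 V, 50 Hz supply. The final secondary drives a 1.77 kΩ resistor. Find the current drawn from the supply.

I_supply ≈ 0.825 A

After T₁: V = 230.00 × 1565/1823 = 197.45 V.
After T₂: V = 197.45 × 587/202 = 573.78 V.
After T₃: V = 573.78 × 2465/2441 = 579.42 V.
I_load = 579.42/1770 = 0.32735 A, so P_out = 579.42 × 0.32735 = 189.67 W.
All ideal ⇒ P_in = P_out, so I_supply = 189.67/230 = 0.825 A.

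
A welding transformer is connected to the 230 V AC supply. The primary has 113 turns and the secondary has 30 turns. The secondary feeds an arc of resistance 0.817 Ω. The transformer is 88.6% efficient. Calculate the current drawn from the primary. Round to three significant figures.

V_s = 230 × 30/113 = 61.062 V.
I_s = V_s/R = 61.062/0.817 = 74.739 A.
P_out = V_s I_s = 61.062 × 74.739 = 4563.7 W.
P_in = P_out/η = 4563.7/0.886 = 5150.9 W.
I_p = P_in/V_p = 5150.9/230 = 22.4 A.

I_p ≈ 22.4 A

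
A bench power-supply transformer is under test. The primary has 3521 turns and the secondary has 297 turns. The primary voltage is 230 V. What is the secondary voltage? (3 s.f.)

V_s/V_p = N_s/N_p, so V_s = 230 × 297/3521 = 19.4 V.

V_s ≈ 19.4 V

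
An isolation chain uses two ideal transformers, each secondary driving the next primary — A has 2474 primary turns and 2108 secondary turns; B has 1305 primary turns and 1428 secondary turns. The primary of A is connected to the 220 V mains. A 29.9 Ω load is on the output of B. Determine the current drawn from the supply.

Secondary of A: V = 220.00 × 2108/2474 = 187.45 V.
Secondary of B: V = 187.45 × 1428/1305 = 205.12 V.
I_load = 205.12/29.9 = 6.8603 A, so P_out = 205.12 × 6.8603 = 1407.2 W.
All ideal ⇒ P_in = P_out, so I_supply = 1407.2/220 = 6.40 A.

I_supply ≈ 6.40 A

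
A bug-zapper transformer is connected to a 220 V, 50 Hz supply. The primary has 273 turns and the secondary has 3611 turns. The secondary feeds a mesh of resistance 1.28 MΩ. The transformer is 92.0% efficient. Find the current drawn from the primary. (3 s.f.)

I_p ≈ 0.0327 A

V_s = 220 × 3611/273 = 2910.0 V.
I_s = V_s/R = 2910.0/(1.28×10^6) = 0.0022734 A.
P_out = V_s I_s = 2910.0 × 0.0022734 = 6.6155 W.
P_in = P_out/η = 6.6155/0.920 = 7.1908 W.
I_p = P_in/V_p = 7.1908/220 = 0.0327 A.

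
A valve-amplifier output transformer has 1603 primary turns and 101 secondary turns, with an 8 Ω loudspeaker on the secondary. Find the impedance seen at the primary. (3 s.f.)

Z_p = (N_p/N_s)² × Z_s = (1603/101)² × 8 = 2020 Ω.

Z_p ≈ 2020 Ω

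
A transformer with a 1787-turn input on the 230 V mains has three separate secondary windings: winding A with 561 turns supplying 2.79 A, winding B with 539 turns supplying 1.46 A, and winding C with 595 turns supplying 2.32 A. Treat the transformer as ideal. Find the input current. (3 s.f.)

I_in ≈ 2.09 A

V_A = 230 × 561/1787 = 72.205 V; V_B = 230 × 539/1787 = 69.373 V; V_C = 230 × 595/1787 = 76.581 V.
P_out = V_A I_A + V_B I_B + V_C I_C = 72.205×2.79 + 69.373×1.46 + 76.581×2.32 = 201.45 + 101.28 + 177.67 = 480.40 W.
Ideal ⇒ P_in = P_out, so I_in = P_out/V_in = 480.40/230 = 2.09 A.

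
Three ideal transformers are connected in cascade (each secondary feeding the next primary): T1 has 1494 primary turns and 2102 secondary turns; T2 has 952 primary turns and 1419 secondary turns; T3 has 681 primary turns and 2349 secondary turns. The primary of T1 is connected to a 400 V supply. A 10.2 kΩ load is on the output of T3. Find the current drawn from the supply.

I_supply ≈ 2.05 A

Secondary of T1: V = 400.00 × 2102/1494 = 562.78 V.
Secondary of T2: V = 562.78 × 1419/952 = 838.86 V.
Secondary of T3: V = 838.86 × 2349/681 = 2893.5 V.
I_load = 2893.5/10200 = 0.28368 A, so P_out = 2893.5 × 0.28368 = 820.82 W.
All ideal ⇒ P_in = P_out, so I_supply = 820.82/400 = 2.05 A.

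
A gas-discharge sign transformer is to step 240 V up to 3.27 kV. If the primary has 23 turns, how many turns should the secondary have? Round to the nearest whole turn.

N_s = 313 turns

N_s/N_p = V_s/V_p, so N_s = 23 × 3270/240 = 313.4 ≈ 313 turns.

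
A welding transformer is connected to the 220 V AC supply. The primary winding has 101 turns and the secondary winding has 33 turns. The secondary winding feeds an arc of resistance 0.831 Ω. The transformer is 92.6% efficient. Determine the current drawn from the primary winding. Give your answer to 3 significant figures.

V_s = 220 × 33/101 = 71.881 V.
I_s = V_s/R = 71.881/0.831 = 86.500 A.
P_out = V_s I_s = 71.881 × 86.500 = 6217.7 W.
P_in = P_out/η = 6217.7/0.926 = 6714.6 W.
I_p = P_in/V_p = 6714.6/220 = 30.5 A.

I_p ≈ 30.5 A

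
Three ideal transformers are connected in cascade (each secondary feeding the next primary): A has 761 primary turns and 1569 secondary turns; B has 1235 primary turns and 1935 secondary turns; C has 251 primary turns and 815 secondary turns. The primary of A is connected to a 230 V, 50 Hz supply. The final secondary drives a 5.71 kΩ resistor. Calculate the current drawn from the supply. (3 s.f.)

I_supply ≈ 4.43 A

Secondary of A: V = 230.00 × 1569/761 = 474.20 V.
Secondary of B: V = 474.20 × 1935/1235 = 742.99 V.
Secondary of C: V = 742.99 × 815/251 = 2412.5 V.
I_load = 2412.5/5710 = 0.42250 A, so P_out = 2412.5 × 0.42250 = 1019.3 W.
All ideal ⇒ P_in = P_out, so I_supply = 1019.3/230 = 4.43 A.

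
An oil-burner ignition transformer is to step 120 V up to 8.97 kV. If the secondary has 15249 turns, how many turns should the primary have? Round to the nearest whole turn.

N_p = 204 turns

N_p/N_s = V_p/V_s, so N_p = 15249 × 120/8970 = 204.0 ≈ 204 turns.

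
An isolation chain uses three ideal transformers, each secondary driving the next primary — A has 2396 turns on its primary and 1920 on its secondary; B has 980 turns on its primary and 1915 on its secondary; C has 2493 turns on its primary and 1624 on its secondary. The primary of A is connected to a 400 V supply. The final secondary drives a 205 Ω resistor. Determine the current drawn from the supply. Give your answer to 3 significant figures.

Secondary of A: V = 400.00 × 1920/2396 = 320.53 V.
Secondary of B: V = 320.53 × 1915/980 = 626.35 V.
Secondary of C: V = 626.35 × 1624/2493 = 408.02 V.
I_load = 408.02/205 = 1.9903 A, so P_out = 408.02 × 1.9903 = 812.10 W.
All ideal ⇒ P_in = P_out, so I_supply = 812.10/400 = 2.03 A.

I_supply ≈ 2.03 A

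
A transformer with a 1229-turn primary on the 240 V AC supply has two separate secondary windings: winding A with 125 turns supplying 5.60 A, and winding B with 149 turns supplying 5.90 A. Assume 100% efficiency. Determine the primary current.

V_A = 240 × 125/1229 = 24.410 V; V_B = 240 × 149/1229 = 29.097 V.
P_out = V_A I_A + V_B I_B = 24.410×5.60 + 29.097×5.90 = 136.70 + 171.67 = 308.37 W.
Ideal ⇒ P_in = P_out, so I_p = P_out/V_p = 308.37/240 = 1.28 A.

I_p ≈ 1.28 A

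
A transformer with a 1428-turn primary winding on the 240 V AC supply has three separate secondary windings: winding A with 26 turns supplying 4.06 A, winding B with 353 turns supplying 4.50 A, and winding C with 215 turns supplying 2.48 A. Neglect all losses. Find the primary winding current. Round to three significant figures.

I_p ≈ 1.56 A

V_A = 240 × 26/1428 = 4.3697 V; V_B = 240 × 353/1428 = 59.328 V; V_C = 240 × 215/1428 = 36.134 V.
P_out = V_A I_A + V_B I_B + V_C I_C = 4.3697×4.06 + 59.328×4.50 + 36.134×2.48 = 17.741 + 266.97 + 89.613 = 374.33 W.
Ideal ⇒ P_in = P_out, so I_p = P_out/V_p = 374.33/240 = 1.56 A.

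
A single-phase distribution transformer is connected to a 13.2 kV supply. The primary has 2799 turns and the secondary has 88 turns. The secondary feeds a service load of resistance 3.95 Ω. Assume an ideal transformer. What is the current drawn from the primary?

V_s = V_p × N_s/N_p = 13200 × 88/2799 = 415.01 V.
I_s = V_s/R = 415.01/3.95 = 105.06 A.
For an ideal transformer I_p N_p = I_s N_s, so I_p = 105.06 × 88/2799 = 3.30 A.

I_p ≈ 3.30 A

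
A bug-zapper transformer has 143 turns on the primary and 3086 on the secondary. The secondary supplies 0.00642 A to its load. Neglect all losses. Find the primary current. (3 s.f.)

I_p ≈ 0.139 A

For an ideal transformer I_p/I_s = N_s/N_p, so I_p = 0.00642 × 3086/143 = 0.139 A.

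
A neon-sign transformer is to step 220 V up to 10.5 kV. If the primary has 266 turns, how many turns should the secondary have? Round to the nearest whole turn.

N_s = 12695 turns

N_s/N_p = V_s/V_p, so N_s = 266 × 10500/220 = 12695.5 ≈ 12695 turns.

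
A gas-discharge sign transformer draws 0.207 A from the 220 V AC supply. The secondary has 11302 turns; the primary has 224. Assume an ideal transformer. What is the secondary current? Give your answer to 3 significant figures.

I_s ≈ 0.00410 A

I_s/I_p = N_p/N_s, so I_s = 0.207 × 224/11302 = 0.00410 A.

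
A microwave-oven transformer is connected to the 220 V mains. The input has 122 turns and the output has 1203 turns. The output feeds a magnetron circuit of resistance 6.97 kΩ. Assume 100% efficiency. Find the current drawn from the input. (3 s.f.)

V_out = V_in × N_out/N_in = 220 × 1203/122 = 2169.3 V.
I_out = V_out/R = 2169.3/6970 = 0.31124 A.
For an ideal transformer I_in N_in = I_out N_out, so I_in = 0.31124 × 1203/122 = 3.07 A.

I_in ≈ 3.07 A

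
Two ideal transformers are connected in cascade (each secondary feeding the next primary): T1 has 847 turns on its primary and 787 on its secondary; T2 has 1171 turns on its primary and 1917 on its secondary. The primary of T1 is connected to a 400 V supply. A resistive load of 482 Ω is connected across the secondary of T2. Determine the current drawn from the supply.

I_supply ≈ 1.92 A

After T1: V = 400.00 × 787/847 = 371.66 V.
After T2: V = 371.66 × 1917/1171 = 608.44 V.
I_load = 608.44/482 = 1.2623 A, so P_out = 608.44 × 1.2623 = 768.04 W.
All ideal ⇒ P_in = P_out, so I_supply = 768.04/400 = 1.92 A.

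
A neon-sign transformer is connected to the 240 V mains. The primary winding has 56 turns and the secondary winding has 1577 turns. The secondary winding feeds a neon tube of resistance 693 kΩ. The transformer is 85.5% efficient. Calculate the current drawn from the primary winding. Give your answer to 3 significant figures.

V_s = 240 × 1577/56 = 6758.6 V.
I_s = V_s/R = 6758.6/693000 = 0.0097526 A.
P_out = V_s I_s = 6758.6 × 0.0097526 = 65.914 W.
P_in = P_out/η = 65.914/0.855 = 77.092 W.
I_p = P_in/V_p = 77.092/240 = 0.321 A.

I_p ≈ 0.321 A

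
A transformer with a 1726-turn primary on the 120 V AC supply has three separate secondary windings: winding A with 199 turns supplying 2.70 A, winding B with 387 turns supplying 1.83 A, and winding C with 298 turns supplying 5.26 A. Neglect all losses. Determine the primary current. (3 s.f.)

I_p ≈ 1.63 A

V_A = 120 × 199/1726 = 13.835 V; V_B = 120 × 387/1726 = 26.906 V; V_C = 120 × 298/1726 = 20.718 V.
P_out = V_A I_A + V_B I_B + V_C I_C = 13.835×2.70 + 26.906×1.83 + 20.718×5.26 = 37.356 + 49.238 + 108.98 = 195.57 W.
Ideal ⇒ P_in = P_out, so I_p = P_out/V_p = 195.57/120 = 1.63 A.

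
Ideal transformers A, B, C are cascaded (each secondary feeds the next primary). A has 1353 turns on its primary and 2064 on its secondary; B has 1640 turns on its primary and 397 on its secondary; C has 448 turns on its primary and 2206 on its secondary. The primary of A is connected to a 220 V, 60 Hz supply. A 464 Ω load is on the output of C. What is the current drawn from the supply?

After A: V = 220.00 × 2064/1353 = 335.61 V.
After B: V = 335.61 × 397/1640 = 81.242 V.
After C: V = 81.242 × 2206/448 = 400.04 V.
I_load = 400.04/464 = 0.86217 A, so P_out = 400.04 × 0.86217 = 344.90 W.
All ideal ⇒ P_in = P_out, so I_supply = 344.90/220 = 1.57 A.

I_supply ≈ 1.57 A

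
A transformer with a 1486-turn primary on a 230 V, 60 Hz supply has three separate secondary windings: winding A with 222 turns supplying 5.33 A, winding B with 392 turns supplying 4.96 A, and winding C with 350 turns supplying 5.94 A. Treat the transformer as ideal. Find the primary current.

I_p ≈ 3.50 A

V_A = 230 × 222/1486 = 34.361 V; V_B = 230 × 392/1486 = 60.673 V; V_C = 230 × 350/1486 = 54.172 V.
P_out = V_A I_A + V_B I_B + V_C I_C = 34.361×5.33 + 60.673×4.96 + 54.172×5.94 = 183.14 + 300.94 + 321.78 = 805.86 W.
Ideal ⇒ P_in = P_out, so I_p = P_out/V_p = 805.86/230 = 3.50 A.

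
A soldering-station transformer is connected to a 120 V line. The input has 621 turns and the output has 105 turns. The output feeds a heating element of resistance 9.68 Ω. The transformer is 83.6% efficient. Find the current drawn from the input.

I_in ≈ 0.424 A

V_out = 120 × 105/621 = 20.290 V.
I_out = V_out/R = 20.290/9.68 = 2.0961 A.
P_out = V_out I_out = 20.290 × 2.0961 = 42.529 W.
P_in = P_out/η = 42.529/0.836 = 50.872 W.
I_in = P_in/V_in = 50.872/120 = 0.424 A.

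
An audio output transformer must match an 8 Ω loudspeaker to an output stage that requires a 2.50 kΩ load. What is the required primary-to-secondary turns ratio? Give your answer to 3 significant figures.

Z_p/Z_s = (N_p/N_s)², so N_p/N_s = √(2500/8) = √312 = 17.7.

N_p/N_s ≈ 17.7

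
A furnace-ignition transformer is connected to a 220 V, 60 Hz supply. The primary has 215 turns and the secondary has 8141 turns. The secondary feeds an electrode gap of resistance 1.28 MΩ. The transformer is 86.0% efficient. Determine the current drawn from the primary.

V_s = 220 × 8141/215 = 8330.3 V.
I_s = V_s/R = 8330.3/(1.28×10^6) = 0.0065081 A.
P_out = V_s I_s = 8330.3 × 0.0065081 = 54.214 W.
P_in = P_out/η = 54.214/0.860 = 63.040 W.
I_p = P_in/V_p = 63.040/220 = 0.287 A.

I_p ≈ 0.287 A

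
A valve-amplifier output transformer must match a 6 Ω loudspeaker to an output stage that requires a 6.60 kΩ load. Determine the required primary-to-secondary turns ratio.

Z_p/Z_s = (N_p/N_s)², so N_p/N_s = √(6600/6) = √1100 = 33.2.

N_p/N_s ≈ 33.2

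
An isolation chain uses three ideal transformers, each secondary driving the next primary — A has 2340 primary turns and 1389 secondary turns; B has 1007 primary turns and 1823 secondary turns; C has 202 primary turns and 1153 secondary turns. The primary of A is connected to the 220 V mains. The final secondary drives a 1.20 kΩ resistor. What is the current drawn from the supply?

I_supply ≈ 6.90 A

Secondary of A: V = 220.00 × 1389/2340 = 130.59 V.
Secondary of B: V = 130.59 × 1823/1007 = 236.41 V.
Secondary of C: V = 236.41 × 1153/202 = 1349.4 V.
I_load = 1349.4/1200 = 1.1245 A, so P_out = 1349.4 × 1.1245 = 1517.4 W.
All ideal ⇒ P_in = P_out, so I_supply = 1517.4/220 = 6.90 A.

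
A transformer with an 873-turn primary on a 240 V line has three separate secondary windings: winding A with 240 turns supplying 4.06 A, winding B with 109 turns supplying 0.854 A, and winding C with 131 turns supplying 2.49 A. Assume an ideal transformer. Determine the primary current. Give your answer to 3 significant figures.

I_p ≈ 1.60 A

V_A = 240 × 240/873 = 65.979 V; V_B = 240 × 109/873 = 29.966 V; V_C = 240 × 131/873 = 36.014 V.
P_out = V_A I_A + V_B I_B + V_C I_C = 65.979×4.06 + 29.966×0.854 + 36.014×2.49 = 267.88 + 25.591 + 89.674 = 383.14 W.
Ideal ⇒ P_in = P_out, so I_p = P_out/V_p = 383.14/240 = 1.60 A.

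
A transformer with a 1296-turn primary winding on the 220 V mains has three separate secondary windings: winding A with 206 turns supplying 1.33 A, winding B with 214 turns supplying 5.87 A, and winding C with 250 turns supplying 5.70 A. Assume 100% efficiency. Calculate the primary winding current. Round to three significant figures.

V_A = 220 × 206/1296 = 34.969 V; V_B = 220 × 214/1296 = 36.327 V; V_C = 220 × 250/1296 = 42.438 V.
P_out = V_A I_A + V_B I_B + V_C I_C = 34.969×1.33 + 36.327×5.87 + 42.438×5.70 = 46.509 + 213.24 + 241.90 = 501.65 W.
Ideal ⇒ P_in = P_out, so I_p = P_out/V_p = 501.65/220 = 2.28 A.

I_p ≈ 2.28 A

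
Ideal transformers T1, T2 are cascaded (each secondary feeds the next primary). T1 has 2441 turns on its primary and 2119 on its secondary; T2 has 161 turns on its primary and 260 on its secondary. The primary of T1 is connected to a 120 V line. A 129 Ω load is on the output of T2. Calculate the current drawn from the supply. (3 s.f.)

After T1: V = 120.00 × 2119/2441 = 104.17 V.
After T2: V = 104.17 × 260/161 = 168.23 V.
I_load = 168.23/129 = 1.3041 A, so P_out = 168.23 × 1.3041 = 219.38 W.
All ideal ⇒ P_in = P_out, so I_supply = 219.38/120 = 1.83 A.

I_supply ≈ 1.83 A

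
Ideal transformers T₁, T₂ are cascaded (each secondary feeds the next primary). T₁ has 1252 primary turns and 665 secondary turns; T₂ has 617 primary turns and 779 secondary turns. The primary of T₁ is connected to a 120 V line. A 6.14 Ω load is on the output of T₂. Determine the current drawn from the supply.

After T₁: V = 120.00 × 665/1252 = 63.738 V.
After T₂: V = 63.738 × 779/617 = 80.473 V.
I_load = 80.473/6.14 = 13.106 A, so P_out = 80.473 × 13.106 = 1054.7 W.
All ideal ⇒ P_in = P_out, so I_supply = 1054.7/120 = 8.79 A.

I_supply ≈ 8.79 A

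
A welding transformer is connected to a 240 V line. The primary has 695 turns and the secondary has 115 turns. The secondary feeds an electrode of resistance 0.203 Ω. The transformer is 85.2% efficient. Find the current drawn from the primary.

V_s = 240 × 115/695 = 39.712 V.
I_s = V_s/R = 39.712/0.203 = 195.63 A.
P_out = V_s I_s = 39.712 × 195.63 = 7768.8 W.
P_in = P_out/η = 7768.8/0.852 = 9118.3 W.
I_p = P_in/V_p = 9118.3/240 = 38.0 A.

I_p ≈ 38.0 A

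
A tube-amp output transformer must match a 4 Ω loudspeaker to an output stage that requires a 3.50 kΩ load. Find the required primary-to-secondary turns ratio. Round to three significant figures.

N_p/N_s ≈ 29.6

Z_p/Z_s = (N_p/N_s)², so N_p/N_s = √(3500/4) = √875 = 29.6.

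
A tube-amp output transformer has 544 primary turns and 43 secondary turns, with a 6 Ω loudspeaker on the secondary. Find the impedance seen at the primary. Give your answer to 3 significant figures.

Z_p ≈ 960 Ω

Z_p = (N_p/N_s)² × Z_s = (544/43)² × 6 = 960 Ω.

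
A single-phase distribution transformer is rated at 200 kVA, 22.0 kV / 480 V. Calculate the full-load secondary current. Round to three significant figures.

I_s ≈ 417 A

I_s = S/V_s = 200000/480 = 417 A.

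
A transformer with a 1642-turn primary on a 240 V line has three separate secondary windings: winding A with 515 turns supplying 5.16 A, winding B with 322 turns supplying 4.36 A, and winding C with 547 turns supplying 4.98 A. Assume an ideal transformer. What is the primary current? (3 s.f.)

V_A = 240 × 515/1642 = 75.274 V; V_B = 240 × 322/1642 = 47.065 V; V_C = 240 × 547/1642 = 79.951 V.
P_out = V_A I_A + V_B I_B + V_C I_C = 75.274×5.16 + 47.065×4.36 + 79.951×4.98 = 388.41 + 205.20 + 398.16 = 991.77 W.
Ideal ⇒ P_in = P_out, so I_p = P_out/V_p = 991.77/240 = 4.13 A.

I_p ≈ 4.13 A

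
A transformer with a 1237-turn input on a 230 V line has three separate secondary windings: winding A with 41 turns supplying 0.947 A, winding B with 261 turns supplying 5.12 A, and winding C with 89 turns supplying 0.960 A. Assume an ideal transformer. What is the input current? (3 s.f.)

I_in ≈ 1.18 A

V_A = 230 × 41/1237 = 7.6233 V; V_B = 230 × 261/1237 = 48.529 V; V_C = 230 × 89/1237 = 16.548 V.
P_out = V_A I_A + V_B I_B + V_C I_C = 7.6233×0.947 + 48.529×5.12 + 16.548×0.960 = 7.2192 + 248.47 + 15.886 = 271.57 W.
Ideal ⇒ P_in = P_out, so I_in = P_out/V_in = 271.57/230 = 1.18 A.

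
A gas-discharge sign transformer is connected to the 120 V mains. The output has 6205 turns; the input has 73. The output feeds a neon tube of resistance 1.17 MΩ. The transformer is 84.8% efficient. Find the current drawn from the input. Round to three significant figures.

I_in ≈ 0.874 A

V_out = 120 × 6205/73 = 10200 V.
I_out = V_out/R = 10200/(1.17×10^6) = 0.0087179 A.
P_out = V_out I_out = 10200 × 0.0087179 = 88.923 W.
P_in = P_out/η = 88.923/0.848 = 104.86 W.
I_in = P_in/V_in = 104.86/120 = 0.874 A.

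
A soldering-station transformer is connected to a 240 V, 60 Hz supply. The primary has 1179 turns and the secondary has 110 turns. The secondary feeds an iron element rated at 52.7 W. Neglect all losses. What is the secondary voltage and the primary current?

V_s ≈ 22.4 V, I_p ≈ 0.220 A

V_s = V_p × N_s/N_p = 240 × 110/1179 = 22.392 V.
I_s = P/V_s = 52.7/22.392 = 2.3535 A.
I_p = I_s × N_s/N_p = 2.3535 × 110/1179 = 0.220 A.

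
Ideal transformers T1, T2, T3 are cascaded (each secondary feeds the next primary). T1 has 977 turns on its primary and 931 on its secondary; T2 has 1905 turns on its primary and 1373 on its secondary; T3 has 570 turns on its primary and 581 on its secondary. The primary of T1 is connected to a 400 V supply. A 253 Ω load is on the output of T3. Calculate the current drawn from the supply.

I_supply ≈ 0.775 A

Secondary of T1: V = 400.00 × 931/977 = 381.17 V.
Secondary of T2: V = 381.17 × 1373/1905 = 274.72 V.
Secondary of T3: V = 274.72 × 581/570 = 280.02 V.
I_load = 280.02/253 = 1.1068 A, so P_out = 280.02 × 1.1068 = 309.93 W.
All ideal ⇒ P_in = P_out, so I_supply = 309.93/400 = 0.775 A.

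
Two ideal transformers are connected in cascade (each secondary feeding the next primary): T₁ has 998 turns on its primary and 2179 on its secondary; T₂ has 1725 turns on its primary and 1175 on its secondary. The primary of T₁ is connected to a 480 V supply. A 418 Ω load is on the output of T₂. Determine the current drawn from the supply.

I_supply ≈ 2.54 A

After T₁: V = 480.00 × 2179/998 = 1048.0 V.
After T₂: V = 1048.0 × 1175/1725 = 713.87 V.
I_load = 713.87/418 = 1.7078 A, so P_out = 713.87 × 1.7078 = 1219.1 W.
All ideal ⇒ P_in = P_out, so I_supply = 1219.1/480 = 2.54 A.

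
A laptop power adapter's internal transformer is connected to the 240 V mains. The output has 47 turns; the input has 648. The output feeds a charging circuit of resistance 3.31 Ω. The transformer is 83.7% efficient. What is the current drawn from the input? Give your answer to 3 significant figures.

V_out = 240 × 47/648 = 17.407 V.
I_out = V_out/R = 17.407/3.31 = 5.2590 A.
P_out = V_out I_out = 17.407 × 5.2590 = 91.546 W.
P_in = P_out/η = 91.546/0.837 = 109.37 W.
I_in = P_in/V_in = 109.37/240 = 0.456 A.

I_in ≈ 0.456 A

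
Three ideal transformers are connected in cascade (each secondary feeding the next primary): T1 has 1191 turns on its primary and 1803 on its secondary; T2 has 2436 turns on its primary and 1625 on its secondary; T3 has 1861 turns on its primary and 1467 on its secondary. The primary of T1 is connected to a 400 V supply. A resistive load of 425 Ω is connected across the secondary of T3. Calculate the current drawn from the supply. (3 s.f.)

I_supply ≈ 0.596 A

Secondary of T1: V = 400.00 × 1803/1191 = 605.54 V.
Secondary of T2: V = 605.54 × 1625/2436 = 403.94 V.
Secondary of T3: V = 403.94 × 1467/1861 = 318.42 V.
I_load = 318.42/425 = 0.74923 A, so P_out = 318.42 × 0.74923 = 238.57 W.
All ideal ⇒ P_in = P_out, so I_supply = 238.57/400 = 0.596 A.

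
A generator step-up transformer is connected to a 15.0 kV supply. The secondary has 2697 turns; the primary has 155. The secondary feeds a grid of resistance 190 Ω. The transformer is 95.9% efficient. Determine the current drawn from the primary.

I_p ≈ 24900 A

V_s = 15000 × 2697/155 = 261000 V.
I_s = V_s/R = 261000/190 = 1373.7 A.
P_out = V_s I_s = 261000 × 1373.7 = 3.5853×10^8 W.
P_in = P_out/η = 3.5853×10^8/0.959 = 3.7386×10^8 W.
I_p = P_in/V_p = 3.7386×10^8/15000 = 24900 A.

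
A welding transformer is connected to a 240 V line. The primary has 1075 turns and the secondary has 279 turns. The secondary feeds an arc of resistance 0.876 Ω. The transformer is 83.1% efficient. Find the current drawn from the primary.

I_p ≈ 22.2 A

V_s = 240 × 279/1075 = 62.288 V.
I_s = V_s/R = 62.288/0.876 = 71.105 A.
P_out = V_s I_s = 62.288 × 71.105 = 4429.0 W.
P_in = P_out/η = 4429.0/0.831 = 5329.8 W.
I_p = P_in/V_p = 5329.8/240 = 22.2 A.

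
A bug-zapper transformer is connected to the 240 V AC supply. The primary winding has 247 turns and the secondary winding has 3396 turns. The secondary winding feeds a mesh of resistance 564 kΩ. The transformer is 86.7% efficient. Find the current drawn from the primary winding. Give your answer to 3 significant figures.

I_p ≈ 0.0928 A

V_s = 240 × 3396/247 = 3299.8 V.
I_s = V_s/R = 3299.8/564000 = 0.0058506 A.
P_out = V_s I_s = 3299.8 × 0.0058506 = 19.306 W.
P_in = P_out/η = 19.306/0.867 = 22.267 W.
I_p = P_in/V_p = 22.267/240 = 0.0928 A.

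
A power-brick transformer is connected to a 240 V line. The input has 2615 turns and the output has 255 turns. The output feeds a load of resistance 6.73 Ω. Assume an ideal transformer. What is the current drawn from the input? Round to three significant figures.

I_in ≈ 0.339 A

V_out = V_in × N_out/N_in = 240 × 255/2615 = 23.403 V.
I_out = V_out/R = 23.403/6.73 = 3.4775 A.
For an ideal transformer I_in N_in = I_out N_out, so I_in = 3.4775 × 255/2615 = 0.339 A.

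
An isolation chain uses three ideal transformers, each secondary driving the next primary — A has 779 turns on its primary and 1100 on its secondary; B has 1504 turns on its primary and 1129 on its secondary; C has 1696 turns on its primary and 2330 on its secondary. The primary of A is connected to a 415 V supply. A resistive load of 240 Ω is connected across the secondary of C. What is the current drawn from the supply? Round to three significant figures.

I_supply ≈ 3.67 A

Secondary of A: V = 415.00 × 1100/779 = 586.01 V.
Secondary of B: V = 586.01 × 1129/1504 = 439.90 V.
Secondary of C: V = 439.90 × 2330/1696 = 604.34 V.
I_load = 604.34/240 = 2.5181 A, so P_out = 604.34 × 2.5181 = 1521.8 W.
All ideal ⇒ P_in = P_out, so I_supply = 1521.8/415 = 3.67 A.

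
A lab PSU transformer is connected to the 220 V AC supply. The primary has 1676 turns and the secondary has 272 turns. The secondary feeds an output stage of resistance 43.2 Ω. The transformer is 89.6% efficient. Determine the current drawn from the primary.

V_s = 220 × 272/1676 = 35.704 V.
I_s = V_s/R = 35.704/43.2 = 0.82648 A.
P_out = V_s I_s = 35.704 × 0.82648 = 29.509 W.
P_in = P_out/η = 29.509/0.896 = 32.934 W.
I_p = P_in/V_p = 32.934/220 = 0.150 A.

I_p ≈ 0.150 A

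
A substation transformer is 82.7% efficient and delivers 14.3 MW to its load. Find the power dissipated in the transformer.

P_loss ≈ 2.99×10^6 W

P_in = P_out/η = 1.43×10^7/0.827 = 1.72914×10^7 W.
P_loss = P_in − P_out = 1.72914×10^7 − 1.43×10^7 = 2.99×10^6 W.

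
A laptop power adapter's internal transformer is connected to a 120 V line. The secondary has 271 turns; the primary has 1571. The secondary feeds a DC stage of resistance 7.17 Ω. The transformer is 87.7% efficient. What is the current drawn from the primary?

I_p ≈ 0.568 A

V_s = 120 × 271/1571 = 20.700 V.
I_s = V_s/R = 20.700/7.17 = 2.8871 A.
P_out = V_s I_s = 20.700 × 2.8871 = 59.763 W.
P_in = P_out/η = 59.763/0.877 = 68.144 W.
I_p = P_in/V_p = 68.144/120 = 0.568 A.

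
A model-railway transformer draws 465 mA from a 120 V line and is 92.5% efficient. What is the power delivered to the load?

P_out ≈ 51.6 W

P_in = V_p I_p = 120 × 0.465 = 55.800 W.
P_out = η P_in = 0.925 × 55.800 = 51.6 W.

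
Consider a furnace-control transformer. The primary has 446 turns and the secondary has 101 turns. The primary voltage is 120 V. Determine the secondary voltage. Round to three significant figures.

V_s ≈ 27.2 V

V_s/V_p = N_s/N_p, so V_s = 120 × 101/446 = 27.2 V.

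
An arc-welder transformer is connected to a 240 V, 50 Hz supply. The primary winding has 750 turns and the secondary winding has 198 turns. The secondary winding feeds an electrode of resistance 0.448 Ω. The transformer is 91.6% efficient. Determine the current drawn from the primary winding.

I_p ≈ 40.8 A

V_s = 240 × 198/750 = 63.360 V.
I_s = V_s/R = 63.360/0.448 = 141.43 A.
P_out = V_s I_s = 63.360 × 141.43 = 8960.9 W.
P_in = P_out/η = 8960.9/0.916 = 9782.7 W.
I_p = P_in/V_p = 9782.7/240 = 40.8 A.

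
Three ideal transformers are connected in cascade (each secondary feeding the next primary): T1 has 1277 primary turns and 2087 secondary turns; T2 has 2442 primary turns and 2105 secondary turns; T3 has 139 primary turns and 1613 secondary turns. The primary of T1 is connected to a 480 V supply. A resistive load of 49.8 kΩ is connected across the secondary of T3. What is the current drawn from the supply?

Secondary of T1: V = 480.00 × 2087/1277 = 784.46 V.
Secondary of T2: V = 784.46 × 2105/2442 = 676.21 V.
Secondary of T3: V = 676.21 × 1613/139 = 7846.9 V.
I_load = 7846.9/49800 = 0.15757 A, so P_out = 7846.9 × 0.15757 = 1236.4 W.
All ideal ⇒ P_in = P_out, so I_supply = 1236.4/480 = 2.58 A.

I_supply ≈ 2.58 A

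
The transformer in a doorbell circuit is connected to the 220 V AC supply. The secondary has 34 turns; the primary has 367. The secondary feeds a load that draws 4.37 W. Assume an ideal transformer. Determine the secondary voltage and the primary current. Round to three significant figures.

V_s = V_p × N_s/N_p = 220 × 34/367 = 20.381 V.
I_s = P/V_s = 4.37/20.381 = 0.21441 A.
I_p = I_s × N_s/N_p = 0.21441 × 34/367 = 0.0199 A.

V_s ≈ 20.4 V, I_p ≈ 0.0199 A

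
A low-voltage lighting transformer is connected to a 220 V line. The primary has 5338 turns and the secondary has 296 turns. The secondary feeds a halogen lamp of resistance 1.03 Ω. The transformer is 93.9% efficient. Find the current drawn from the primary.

V_s = 220 × 296/5338 = 12.199 V.
I_s = V_s/R = 12.199/1.03 = 11.844 A.
P_out = V_s I_s = 12.199 × 11.844 = 144.49 W.
P_in = P_out/η = 144.49/0.939 = 153.88 W.
I_p = P_in/V_p = 153.88/220 = 0.699 A.

I_p ≈ 0.699 A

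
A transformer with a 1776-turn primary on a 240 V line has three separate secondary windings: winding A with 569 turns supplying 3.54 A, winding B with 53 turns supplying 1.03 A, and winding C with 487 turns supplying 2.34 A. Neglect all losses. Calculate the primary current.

V_A = 240 × 569/1776 = 76.892 V; V_B = 240 × 53/1776 = 7.1622 V; V_C = 240 × 487/1776 = 65.811 V.
P_out = V_A I_A + V_B I_B + V_C I_C = 76.892×3.54 + 7.1622×1.03 + 65.811×2.34 = 272.20 + 7.3770 + 154.00 = 433.57 W.
Ideal ⇒ P_in = P_out, so I_p = P_out/V_p = 433.57/240 = 1.81 A.

I_p ≈ 1.81 A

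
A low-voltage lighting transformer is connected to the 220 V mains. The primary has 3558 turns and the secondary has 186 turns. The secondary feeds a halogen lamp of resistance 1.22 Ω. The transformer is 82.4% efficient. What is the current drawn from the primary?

I_p ≈ 0.598 A

V_s = 220 × 186/3558 = 11.501 V.
I_s = V_s/R = 11.501/1.22 = 9.4269 A.
P_out = V_s I_s = 11.501 × 9.4269 = 108.42 W.
P_in = P_out/η = 108.42/0.824 = 131.57 W.
I_p = P_in/V_p = 131.57/220 = 0.598 A.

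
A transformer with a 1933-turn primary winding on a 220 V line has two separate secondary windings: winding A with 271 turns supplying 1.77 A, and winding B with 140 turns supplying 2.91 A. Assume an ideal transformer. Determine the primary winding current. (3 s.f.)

V_A = 220 × 271/1933 = 30.843 V; V_B = 220 × 140/1933 = 15.934 V.
P_out = V_A I_A + V_B I_B = 30.843×1.77 + 15.934×2.91 = 54.593 + 46.367 = 100.96 W.
Ideal ⇒ P_in = P_out, so I_p = P_out/V_p = 100.96/220 = 0.459 A.

I_p ≈ 0.459 A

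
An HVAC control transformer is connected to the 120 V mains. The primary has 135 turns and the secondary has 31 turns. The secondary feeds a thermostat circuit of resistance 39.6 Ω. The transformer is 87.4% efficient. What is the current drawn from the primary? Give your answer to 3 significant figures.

I_p ≈ 0.183 A

V_s = 120 × 31/135 = 27.556 V.
I_s = V_s/R = 27.556/39.6 = 0.69585 A.
P_out = V_s I_s = 27.556 × 0.69585 = 19.174 W.
P_in = P_out/η = 19.174/0.874 = 21.939 W.
I_p = P_in/V_p = 21.939/120 = 0.183 A.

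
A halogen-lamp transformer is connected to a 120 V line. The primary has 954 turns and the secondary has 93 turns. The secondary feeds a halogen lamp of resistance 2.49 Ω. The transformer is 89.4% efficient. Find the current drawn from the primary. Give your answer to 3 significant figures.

I_p ≈ 0.512 A

V_s = 120 × 93/954 = 11.698 V.
I_s = V_s/R = 11.698/2.49 = 4.6980 A.
P_out = V_s I_s = 11.698 × 4.6980 = 54.958 W.
P_in = P_out/η = 54.958/0.894 = 61.474 W.
I_p = P_in/V_p = 61.474/120 = 0.512 A.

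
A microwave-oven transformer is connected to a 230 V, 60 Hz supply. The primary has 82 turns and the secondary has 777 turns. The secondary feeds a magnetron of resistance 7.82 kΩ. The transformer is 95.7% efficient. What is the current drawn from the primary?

V_s = 230 × 777/82 = 2179.4 V.
I_s = V_s/R = 2179.4/7820 = 0.27869 A.
P_out = V_s I_s = 2179.4 × 0.27869 = 607.38 W.
P_in = P_out/η = 607.38/0.957 = 634.67 W.
I_p = P_in/V_p = 634.67/230 = 2.76 A.

I_p ≈ 2.76 A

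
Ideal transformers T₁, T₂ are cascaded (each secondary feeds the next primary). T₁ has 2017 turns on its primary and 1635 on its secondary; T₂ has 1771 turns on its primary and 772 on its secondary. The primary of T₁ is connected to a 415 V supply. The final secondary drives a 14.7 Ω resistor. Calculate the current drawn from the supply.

I_supply ≈ 3.52 A

Secondary of T₁: V = 415.00 × 1635/2017 = 336.40 V.
Secondary of T₂: V = 336.40 × 772/1771 = 146.64 V.
I_load = 146.64/14.7 = 9.9757 A, so P_out = 146.64 × 9.9757 = 1462.9 W.
All ideal ⇒ P_in = P_out, so I_supply = 1462.9/415 = 3.52 A.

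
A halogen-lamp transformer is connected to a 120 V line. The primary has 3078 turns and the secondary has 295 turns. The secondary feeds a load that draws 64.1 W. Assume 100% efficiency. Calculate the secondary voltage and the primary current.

V_s ≈ 11.5 V, I_p ≈ 0.534 A

V_s = V_p × N_s/N_p = 120 × 295/3078 = 11.501 V.
I_s = P/V_s = 64.1/11.501 = 5.5734 A.
I_p = I_s × N_s/N_p = 5.5734 × 295/3078 = 0.534 A.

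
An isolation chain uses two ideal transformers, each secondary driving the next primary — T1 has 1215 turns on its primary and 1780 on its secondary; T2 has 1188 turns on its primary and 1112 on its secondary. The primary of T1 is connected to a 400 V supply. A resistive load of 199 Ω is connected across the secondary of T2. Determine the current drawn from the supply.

I_supply ≈ 3.78 A

After T1: V = 400.00 × 1780/1215 = 586.01 V.
After T2: V = 586.01 × 1112/1188 = 548.52 V.
I_load = 548.52/199 = 2.7564 A, so P_out = 548.52 × 2.7564 = 1511.9 W.
All ideal ⇒ P_in = P_out, so I_supply = 1511.9/400 = 3.78 A.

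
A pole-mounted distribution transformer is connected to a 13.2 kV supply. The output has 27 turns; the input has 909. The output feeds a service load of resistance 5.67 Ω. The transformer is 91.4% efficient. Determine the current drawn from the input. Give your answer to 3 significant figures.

I_in ≈ 2.25 A

V_out = 13200 × 27/909 = 392.08 V.
I_out = V_out/R = 392.08/5.67 = 69.150 A.
P_out = V_out I_out = 392.08 × 69.150 = 27112 W.
P_in = P_out/η = 27112/0.914 = 29663 W.
I_in = P_in/V_in = 29663/13200 = 2.25 A.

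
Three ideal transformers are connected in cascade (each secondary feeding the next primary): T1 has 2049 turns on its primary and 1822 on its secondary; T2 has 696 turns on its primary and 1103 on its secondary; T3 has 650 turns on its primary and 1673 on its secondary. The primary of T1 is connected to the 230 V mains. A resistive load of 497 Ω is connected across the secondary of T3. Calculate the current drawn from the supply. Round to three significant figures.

I_supply ≈ 6.09 A

Secondary of T1: V = 230.00 × 1822/2049 = 204.52 V.
Secondary of T2: V = 204.52 × 1103/696 = 324.12 V.
Secondary of T3: V = 324.12 × 1673/650 = 834.22 V.
I_load = 834.22/497 = 1.6785 A, so P_out = 834.22 × 1.6785 = 1400.3 W.
All ideal ⇒ P_in = P_out, so I_supply = 1400.3/230 = 6.09 A.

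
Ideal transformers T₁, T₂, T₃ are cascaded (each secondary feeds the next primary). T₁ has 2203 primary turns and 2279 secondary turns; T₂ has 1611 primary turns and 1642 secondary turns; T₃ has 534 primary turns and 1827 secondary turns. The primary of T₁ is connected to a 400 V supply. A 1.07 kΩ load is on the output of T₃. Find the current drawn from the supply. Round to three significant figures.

Secondary of T₁: V = 400.00 × 2279/2203 = 413.80 V.
Secondary of T₂: V = 413.80 × 1642/1611 = 421.76 V.
Secondary of T₃: V = 421.76 × 1827/534 = 1443.0 V.
I_load = 1443.0/1070 = 1.3486 A, so P_out = 1443.0 × 1.3486 = 1946.0 W.
All ideal ⇒ P_in = P_out, so I_supply = 1946.0/400 = 4.87 A.

I_supply ≈ 4.87 A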